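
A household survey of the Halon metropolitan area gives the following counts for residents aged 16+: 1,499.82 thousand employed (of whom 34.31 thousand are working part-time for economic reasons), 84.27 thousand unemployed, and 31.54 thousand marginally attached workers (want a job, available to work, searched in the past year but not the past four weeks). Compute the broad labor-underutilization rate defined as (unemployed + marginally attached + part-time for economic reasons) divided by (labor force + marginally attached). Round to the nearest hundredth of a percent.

Labor force = 1,499.82 + 84.27 = 1,584.09 thousand.
Numerator = 84.27 + 31.54 + 34.31 = 150.12 thousand.
Denominator = 1,584.09 + 31.54 = 1,615.63 thousand.
Broad rate = 150.12 / 1,615.63 = 9.29%.

Broad underutilization rate ≈ 9.29%.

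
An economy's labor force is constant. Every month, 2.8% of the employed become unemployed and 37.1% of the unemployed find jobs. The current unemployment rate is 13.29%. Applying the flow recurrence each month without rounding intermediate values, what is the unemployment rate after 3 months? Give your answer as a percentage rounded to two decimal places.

With a fixed labor force, u_{t+1} = u_t + s·(1−u_t) − f·u_t = u_t·(1−s−f) + s.
Here 1−s−f = 0.601 and s = 0.028.
u_1 = 0.132900 × 0.601 + 0.028 = 0.107873.
u_2 = 0.107873 × 0.601 + 0.028 = 0.092832.
u_3 = 0.092832 × 0.601 + 0.028 = 0.083792.

Unemployment rate after three months ≈ 8.38%.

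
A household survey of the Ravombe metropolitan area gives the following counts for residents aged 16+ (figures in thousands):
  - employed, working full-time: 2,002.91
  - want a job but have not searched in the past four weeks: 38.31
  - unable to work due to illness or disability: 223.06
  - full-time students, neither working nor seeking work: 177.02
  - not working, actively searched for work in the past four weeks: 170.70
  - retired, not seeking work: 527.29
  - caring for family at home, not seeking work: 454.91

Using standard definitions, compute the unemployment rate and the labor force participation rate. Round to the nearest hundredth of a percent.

Unemployment rate ≈ 7.85%; labor force participation rate ≈ 60.48%.

Employed = 2,002.91 thousand.
Unemployed = 170.70 thousand.
Labor force = 2,002.91 + 170.70 = 2,173.61 thousand.
Not in labor force = 38.31 + 223.06 + 177.02 + 527.29 + 454.91 = 1,420.59 thousand (those not working and not actively searching are outside the labor force — including those who want a job but have given up searching).
Civilian working-age population = 2,173.61 + 1,420.59 = 3,594.20 thousand.
Unemployment rate = 170.70 / 2,173.61 = 7.85%.
Labor force participation rate = 2,173.61 / 3,594.20 = 60.48%.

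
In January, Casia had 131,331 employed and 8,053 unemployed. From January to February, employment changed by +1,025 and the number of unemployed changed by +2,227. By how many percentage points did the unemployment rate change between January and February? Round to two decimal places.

January: labor force = 131,331 + 8,053 = 139,384; u = 8,053/139,384 = 5.78%.
February: labor force = 132,356 + 10,280 = 142,636; u = 10,280/142,636 = 7.21%.
Change = 7.21% − 5.78% = +1.43 pp.

The unemployment rate changed by +1.43 percentage points.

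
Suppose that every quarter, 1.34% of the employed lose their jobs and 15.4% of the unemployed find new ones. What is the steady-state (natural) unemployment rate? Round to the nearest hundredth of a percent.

At steady state the flows balance: s·E = f·U, so U/(E+U) = s/(s+f).
u* = 1.34 / (1.34 + 15.4) = 1.34 / 16.74 = 8.00%.

Steady-state unemployment rate ≈ 8.00%.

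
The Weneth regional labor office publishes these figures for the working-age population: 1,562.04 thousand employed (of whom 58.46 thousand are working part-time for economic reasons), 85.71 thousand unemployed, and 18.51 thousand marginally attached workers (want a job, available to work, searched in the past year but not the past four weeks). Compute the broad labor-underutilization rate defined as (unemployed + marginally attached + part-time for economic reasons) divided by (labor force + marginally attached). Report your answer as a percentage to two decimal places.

Broad underutilization rate ≈ 9.76%.

Labor force = 1,562.04 + 85.71 = 1,647.75 thousand.
Numerator = 85.71 + 18.51 + 58.46 = 162.68 thousand.
Denominator = 1,647.75 + 18.51 = 1,666.26 thousand.
Broad rate = 162.68 / 1,666.26 = 9.76%.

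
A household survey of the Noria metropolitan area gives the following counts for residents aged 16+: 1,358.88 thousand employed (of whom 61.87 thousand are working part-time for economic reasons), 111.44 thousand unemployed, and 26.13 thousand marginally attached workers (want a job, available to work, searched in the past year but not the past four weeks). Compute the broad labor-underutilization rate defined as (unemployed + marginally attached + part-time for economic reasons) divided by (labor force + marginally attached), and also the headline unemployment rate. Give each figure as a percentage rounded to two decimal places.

Broad underutilization rate ≈ 13.33%; headline unemployment rate ≈ 7.58%.

Labor force = 1,358.88 + 111.44 = 1,470.32 thousand.
Numerator = 111.44 + 26.13 + 61.87 = 199.44 thousand.
Denominator = 1,470.32 + 26.13 = 1,496.45 thousand.
Broad rate = 199.44 / 1,496.45 = 13.33%.
Headline unemployment rate = 111.44 / 1,470.32 = 7.58%.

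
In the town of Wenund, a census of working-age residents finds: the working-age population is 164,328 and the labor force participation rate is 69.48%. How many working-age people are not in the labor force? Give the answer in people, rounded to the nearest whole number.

Share not in the labor force = 1 − 0.6948 = 0.3052.
Not in labor force = 0.3052 × 164,328 ≈ 50,153.

About 50,153 are not in the labor force.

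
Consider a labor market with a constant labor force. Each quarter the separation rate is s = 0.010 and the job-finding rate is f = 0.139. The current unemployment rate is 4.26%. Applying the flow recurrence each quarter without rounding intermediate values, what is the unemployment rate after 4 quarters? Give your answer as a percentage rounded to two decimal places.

Unemployment rate after four quarters ≈ 5.43%.

With a fixed labor force, u_{t+1} = u_t + s·(1−u_t) − f·u_t = u_t·(1−s−f) + s.
Here 1−s−f = 0.851 and s = 0.010.
u_1 = 0.042600 × 0.851 + 0.010 = 0.046253.
u_2 = 0.046253 × 0.851 + 0.010 = 0.049361.
u_3 = 0.049361 × 0.851 + 0.010 = 0.052006.
u_4 = 0.052006 × 0.851 + 0.010 = 0.054257.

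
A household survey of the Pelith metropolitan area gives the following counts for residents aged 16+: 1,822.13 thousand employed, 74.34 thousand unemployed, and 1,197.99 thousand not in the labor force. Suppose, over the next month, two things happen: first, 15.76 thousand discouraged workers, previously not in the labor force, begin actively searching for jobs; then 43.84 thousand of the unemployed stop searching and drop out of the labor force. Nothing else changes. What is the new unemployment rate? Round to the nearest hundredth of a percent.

Initially, labor force = 1,822.13 + 74.34 = 1,896.47 thousand, so u = 74.34/1,896.47 = 3.92%.
After the first change, unemployed and labor force both rise by 15.76 → E = 1,822.13, U = 90.10, labor force = 1,912.23 thousand.
After the second change, unemployed and labor force both fall by 43.84 → E = 1,822.13, U = 46.26, labor force = 1,868.39 thousand.
New unemployment rate = 46.26 / 1,868.39 = 2.48%.

New unemployment rate ≈ 2.48%.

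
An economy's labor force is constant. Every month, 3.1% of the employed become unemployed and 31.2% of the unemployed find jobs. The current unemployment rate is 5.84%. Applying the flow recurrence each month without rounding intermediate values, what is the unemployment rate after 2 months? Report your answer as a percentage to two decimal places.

Unemployment rate after two months ≈ 7.66%.

With a fixed labor force, u_{t+1} = u_t + s·(1−u_t) − f·u_t = u_t·(1−s−f) + s.
Here 1−s−f = 0.657 and s = 0.031.
u_1 = 0.058400 × 0.657 + 0.031 = 0.069369.
u_2 = 0.069369 × 0.657 + 0.031 = 0.076575.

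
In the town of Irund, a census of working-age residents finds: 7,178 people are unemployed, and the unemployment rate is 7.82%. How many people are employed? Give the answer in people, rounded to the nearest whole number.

Labor force = U / u = 7,178 / 0.0782 ≈ 91,790.
Employed = labor force − unemployed = 91,790 − 7,178 = 84,612.

About 84,612 are employed.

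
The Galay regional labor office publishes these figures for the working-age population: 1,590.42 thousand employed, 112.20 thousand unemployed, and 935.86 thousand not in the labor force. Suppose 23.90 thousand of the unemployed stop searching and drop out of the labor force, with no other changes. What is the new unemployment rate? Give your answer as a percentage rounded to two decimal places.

Initially, labor force = 1,590.42 + 112.20 = 1,702.62 thousand, so u = 112.20/1,702.62 = 6.59%.
After the change, unemployed and labor force both fall by 23.90 → E = 1,590.42, U = 88.30, labor force = 1,678.72 thousand.
New unemployment rate = 88.30 / 1,678.72 = 5.26%.

New unemployment rate ≈ 5.26%.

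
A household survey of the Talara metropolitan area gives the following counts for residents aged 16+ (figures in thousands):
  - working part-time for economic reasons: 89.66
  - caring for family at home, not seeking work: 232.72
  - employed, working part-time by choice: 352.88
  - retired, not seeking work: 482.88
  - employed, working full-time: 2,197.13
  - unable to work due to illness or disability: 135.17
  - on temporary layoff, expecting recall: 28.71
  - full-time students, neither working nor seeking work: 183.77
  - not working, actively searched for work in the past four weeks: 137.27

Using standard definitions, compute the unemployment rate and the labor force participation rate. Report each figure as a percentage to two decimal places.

Unemployment rate ≈ 5.92%; labor force participation rate ≈ 73.06%.

Employed = 89.66 + 352.88 + 2,197.13 = 2,639.67 thousand (anyone who worked, including part-time for economic reasons, counts as employed).
Unemployed = 28.71 + 137.27 = 165.98 thousand (jobless and actively searching, or on temporary layoff).
Labor force = 2,639.67 + 165.98 = 2,805.65 thousand.
Not in labor force = 232.72 + 482.88 + 135.17 + 183.77 = 1,034.54 thousand (those not working and not actively searching are outside the labor force).
Civilian working-age population = 2,805.65 + 1,034.54 = 3,840.19 thousand.
Unemployment rate = 165.98 / 2,805.65 = 5.92%.
Labor force participation rate = 2,805.65 / 3,840.19 = 73.06%.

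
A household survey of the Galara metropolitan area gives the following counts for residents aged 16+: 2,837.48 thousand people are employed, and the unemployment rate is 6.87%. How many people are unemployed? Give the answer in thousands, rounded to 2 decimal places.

Let U be the number unemployed. The labor force is E + U, and U/(E+U) = 0.0687.
So U = 0.0687 × 2,837.48 / (1 − 0.0687) = 194.9349 / 0.9313 ≈ 209.31 thousand.

About 209.31 thousand are unemployed.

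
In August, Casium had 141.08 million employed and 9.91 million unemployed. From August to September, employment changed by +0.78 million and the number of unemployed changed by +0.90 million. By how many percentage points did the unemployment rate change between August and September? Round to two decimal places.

The unemployment rate changed by +0.52 percentage points.

August: labor force = 141.08 + 9.91 = 150.99; u = 9.91/150.99 = 6.56%.
September: labor force = 141.86 + 10.81 = 152.67; u = 10.81/152.67 = 7.08%.
Change = 7.08% − 6.56% = +0.52 pp.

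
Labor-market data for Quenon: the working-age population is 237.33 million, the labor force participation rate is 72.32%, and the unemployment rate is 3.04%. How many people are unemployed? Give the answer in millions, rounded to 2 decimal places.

Labor force = 0.7232 × 237.33 = 171.64 million.
Unemployed = 0.0304 × 171.64 ≈ 5.22 million.

About 5.22 million are unemployed.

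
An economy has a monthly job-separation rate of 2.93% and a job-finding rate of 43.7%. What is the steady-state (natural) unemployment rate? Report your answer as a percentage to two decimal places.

At steady state the flows balance: s·E = f·U, so U/(E+U) = s/(s+f).
u* = 2.93 / (2.93 + 43.7) = 2.93 / 46.63 = 6.28%.

Steady-state unemployment rate ≈ 6.28%.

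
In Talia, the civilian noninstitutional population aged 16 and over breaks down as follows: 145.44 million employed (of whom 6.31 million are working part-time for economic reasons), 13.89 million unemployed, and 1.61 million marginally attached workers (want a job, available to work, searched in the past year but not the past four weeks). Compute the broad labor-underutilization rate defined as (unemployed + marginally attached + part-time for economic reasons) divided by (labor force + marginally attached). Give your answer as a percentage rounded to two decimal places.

Labor force = 145.44 + 13.89 = 159.33 million.
Numerator = 13.89 + 1.61 + 6.31 = 21.81 million.
Denominator = 159.33 + 1.61 = 160.94 million.
Broad rate = 21.81 / 160.94 = 13.55%.

Broad underutilization rate ≈ 13.55%.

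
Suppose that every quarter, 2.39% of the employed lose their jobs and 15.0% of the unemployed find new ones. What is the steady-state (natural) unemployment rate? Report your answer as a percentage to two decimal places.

At steady state the flows balance: s·E = f·U, so U/(E+U) = s/(s+f).
u* = 2.39 / (2.39 + 15.0) = 2.39 / 17.39 = 13.74%.

Steady-state unemployment rate ≈ 13.74%.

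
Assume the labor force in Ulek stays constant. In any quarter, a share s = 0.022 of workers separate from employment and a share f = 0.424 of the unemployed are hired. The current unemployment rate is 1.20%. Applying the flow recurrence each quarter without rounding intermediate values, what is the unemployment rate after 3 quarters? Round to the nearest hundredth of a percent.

Unemployment rate after three quarters ≈ 4.30%.

With a fixed labor force, u_{t+1} = u_t + s·(1−u_t) − f·u_t = u_t·(1−s−f) + s.
Here 1−s−f = 0.554 and s = 0.022.
u_1 = 0.012000 × 0.554 + 0.022 = 0.028648.
u_2 = 0.028648 × 0.554 + 0.022 = 0.037871.
u_3 = 0.037871 × 0.554 + 0.022 = 0.042981.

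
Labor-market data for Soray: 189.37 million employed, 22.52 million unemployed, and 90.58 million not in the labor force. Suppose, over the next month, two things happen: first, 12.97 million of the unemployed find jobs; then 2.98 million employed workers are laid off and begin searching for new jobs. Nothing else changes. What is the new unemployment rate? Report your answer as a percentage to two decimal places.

New unemployment rate ≈ 5.91%.

Initially, labor force = 189.37 + 22.52 = 211.89 million, so u = 22.52/211.89 = 10.63%.
After the first change, unemployed falls and employed rises by 12.97; labor force unchanged → E = 202.34, U = 9.55, labor force = 211.89 million.
After the second change, employed falls and unemployed rises by 2.98; labor force unchanged → E = 199.36, U = 12.53, labor force = 211.89 million.
New unemployment rate = 12.53 / 211.89 = 5.91%.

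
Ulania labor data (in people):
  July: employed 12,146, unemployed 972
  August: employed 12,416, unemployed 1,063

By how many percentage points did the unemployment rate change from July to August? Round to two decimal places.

July: labor force = 12,146 + 972 = 13,118; u = 972/13,118 = 7.41%.
August: labor force = 12,416 + 1,063 = 13,479; u = 1,063/13,479 = 7.89%.
Change = 7.89% − 7.41% = +0.48 pp.

The unemployment rate changed by +0.48 percentage points.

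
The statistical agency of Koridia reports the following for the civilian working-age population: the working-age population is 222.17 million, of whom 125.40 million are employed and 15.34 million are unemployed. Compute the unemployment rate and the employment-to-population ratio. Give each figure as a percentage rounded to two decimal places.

Labor force = employed + unemployed = 125.40 + 15.34 = 140.74 million.
Unemployment rate = 15.34 / 140.74 = 10.90%.
Employment-population ratio = 125.40 / 222.17 = 56.44%.

Unemployment rate ≈ 10.90%; employment-population ratio ≈ 56.44%.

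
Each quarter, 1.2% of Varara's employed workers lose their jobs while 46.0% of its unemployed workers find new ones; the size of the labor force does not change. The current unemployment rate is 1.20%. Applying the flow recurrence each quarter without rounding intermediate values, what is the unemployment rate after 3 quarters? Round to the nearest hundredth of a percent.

With a fixed labor force, u_{t+1} = u_t + s·(1−u_t) − f·u_t = u_t·(1−s−f) + s.
Here 1−s−f = 0.528 and s = 0.012.
u_1 = 0.012000 × 0.528 + 0.012 = 0.018336.
u_2 = 0.018336 × 0.528 + 0.012 = 0.021681.
u_3 = 0.021681 × 0.528 + 0.012 = 0.023448.

Unemployment rate after three quarters ≈ 2.34%.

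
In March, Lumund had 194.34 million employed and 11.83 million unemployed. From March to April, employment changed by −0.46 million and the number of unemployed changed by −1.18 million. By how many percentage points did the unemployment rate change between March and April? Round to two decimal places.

March: labor force = 194.34 + 11.83 = 206.17; u = 11.83/206.17 = 5.74%.
April: labor force = 193.88 + 10.65 = 204.53; u = 10.65/204.53 = 5.21%.
Change = 5.21% − 5.74% = −0.53 pp.

The unemployment rate changed by −0.53 percentage points.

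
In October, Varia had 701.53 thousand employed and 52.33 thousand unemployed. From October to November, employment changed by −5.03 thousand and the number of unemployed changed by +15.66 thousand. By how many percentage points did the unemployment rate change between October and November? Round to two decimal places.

October: labor force = 701.53 + 52.33 = 753.86; u = 52.33/753.86 = 6.94%.
November: labor force = 696.50 + 67.99 = 764.49; u = 67.99/764.49 = 8.89%.
Change = 8.89% − 6.94% = +1.95 pp.

The unemployment rate changed by +1.95 percentage points.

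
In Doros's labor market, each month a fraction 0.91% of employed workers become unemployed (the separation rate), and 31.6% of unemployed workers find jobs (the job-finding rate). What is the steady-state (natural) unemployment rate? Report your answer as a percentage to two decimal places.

Steady-state unemployment rate ≈ 2.80%.

At steady state the flows balance: s·E = f·U, so U/(E+U) = s/(s+f).
u* = 0.91 / (0.91 + 31.6) = 0.91 / 32.51 = 2.80%.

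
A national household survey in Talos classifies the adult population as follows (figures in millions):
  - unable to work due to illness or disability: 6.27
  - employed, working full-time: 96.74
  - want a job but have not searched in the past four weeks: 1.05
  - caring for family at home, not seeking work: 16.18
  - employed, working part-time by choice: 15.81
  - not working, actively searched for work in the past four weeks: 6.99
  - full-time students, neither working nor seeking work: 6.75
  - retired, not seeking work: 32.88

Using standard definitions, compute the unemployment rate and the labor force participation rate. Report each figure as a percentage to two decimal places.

Unemployment rate ≈ 5.85%; labor force participation rate ≈ 65.44%.

Employed = 96.74 + 15.81 = 112.55 million.
Unemployed = 6.99 million.
Labor force = 112.55 + 6.99 = 119.54 million.
Not in labor force = 6.27 + 1.05 + 16.18 + 6.75 + 32.88 = 63.13 million (those not working and not actively searching are outside the labor force — including those who want a job but have given up searching).
Civilian working-age population = 119.54 + 63.13 = 182.67 million.
Unemployment rate = 6.99 / 119.54 = 5.85%.
Labor force participation rate = 119.54 / 182.67 = 65.44%.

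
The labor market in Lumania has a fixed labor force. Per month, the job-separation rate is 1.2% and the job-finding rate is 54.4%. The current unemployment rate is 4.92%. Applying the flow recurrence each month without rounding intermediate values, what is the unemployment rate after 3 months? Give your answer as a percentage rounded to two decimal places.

Unemployment rate after three months ≈ 2.40%.

With a fixed labor force, u_{t+1} = u_t + s·(1−u_t) − f·u_t = u_t·(1−s−f) + s.
Here 1−s−f = 0.444 and s = 0.012.
u_1 = 0.049200 × 0.444 + 0.012 = 0.033845.
u_2 = 0.033845 × 0.444 + 0.012 = 0.027027.
u_3 = 0.027027 × 0.444 + 0.012 = 0.024000.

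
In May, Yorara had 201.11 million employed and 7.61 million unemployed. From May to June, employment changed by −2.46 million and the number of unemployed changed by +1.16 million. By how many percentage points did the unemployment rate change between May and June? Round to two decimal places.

The unemployment rate changed by +0.58 percentage points.

May: labor force = 201.11 + 7.61 = 208.72; u = 7.61/208.72 = 3.65%.
June: labor force = 198.65 + 8.77 = 207.42; u = 8.77/207.42 = 4.23%.
Change = 4.23% − 3.65% = +0.58 pp.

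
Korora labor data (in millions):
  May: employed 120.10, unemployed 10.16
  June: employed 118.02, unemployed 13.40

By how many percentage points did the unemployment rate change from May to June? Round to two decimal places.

May: labor force = 120.10 + 10.16 = 130.26; u = 10.16/130.26 = 7.80%.
June: labor force = 118.02 + 13.40 = 131.42; u = 13.40/131.42 = 10.20%.
Change = 10.20% − 7.80% = +2.40 pp.

The unemployment rate changed by +2.40 percentage points.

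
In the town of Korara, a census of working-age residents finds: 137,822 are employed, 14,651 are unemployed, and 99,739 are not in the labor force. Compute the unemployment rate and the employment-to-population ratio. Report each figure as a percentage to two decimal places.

Labor force = employed + unemployed = 137,822 + 14,651 = 152,473.
Working-age population = 152,473 + 99,739 = 252,212.
Unemployment rate = 14,651 / 152,473 = 9.61%.
Employment-population ratio = 137,822 / 252,212 = 54.65%.

Unemployment rate ≈ 9.61%; employment-population ratio ≈ 54.65%.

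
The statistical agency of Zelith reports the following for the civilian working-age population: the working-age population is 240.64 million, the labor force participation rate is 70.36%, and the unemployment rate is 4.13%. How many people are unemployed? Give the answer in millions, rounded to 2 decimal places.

Labor force = 0.7036 × 240.64 = 169.31 million.
Unemployed = 0.0413 × 169.31 ≈ 6.99 million.

About 6.99 million are unemployed.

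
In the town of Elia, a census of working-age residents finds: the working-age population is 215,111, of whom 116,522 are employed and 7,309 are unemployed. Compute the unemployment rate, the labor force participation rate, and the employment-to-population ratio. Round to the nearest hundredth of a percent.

Unemployment rate ≈ 5.90%; labor force participation rate ≈ 57.57%; employment-population ratio ≈ 54.17%.

Labor force = employed + unemployed = 116,522 + 7,309 = 123,831.
Unemployment rate = 7,309 / 123,831 = 5.90%.
Labor force participation rate = 123,831 / 215,111 = 57.57%.
Employment-population ratio = 116,522 / 215,111 = 54.17%.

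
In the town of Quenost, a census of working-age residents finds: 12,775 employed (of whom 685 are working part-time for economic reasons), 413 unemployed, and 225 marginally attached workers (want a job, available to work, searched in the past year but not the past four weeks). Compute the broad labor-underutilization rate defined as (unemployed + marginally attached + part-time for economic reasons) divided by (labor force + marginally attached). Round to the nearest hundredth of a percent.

Broad underutilization rate ≈ 9.86%.

Labor force = 12,775 + 413 = 13,188.
Numerator = 413 + 225 + 685 = 1,323.
Denominator = 13,188 + 225 = 13,413.
Broad rate = 1,323 / 13,413 = 9.86%.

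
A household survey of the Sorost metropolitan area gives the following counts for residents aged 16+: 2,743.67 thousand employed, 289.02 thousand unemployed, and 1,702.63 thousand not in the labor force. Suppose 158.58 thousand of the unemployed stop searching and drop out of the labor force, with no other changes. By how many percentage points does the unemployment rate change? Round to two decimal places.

Initially, labor force = 2,743.67 + 289.02 = 3,032.69 thousand, so u = 289.02/3,032.69 = 9.53%.
After the change, unemployed and labor force both fall by 158.58 → E = 2,743.67, U = 130.44, labor force = 2,874.11 thousand.
New unemployment rate = 130.44 / 2,874.11 = 4.54%.
Change = 4.54% − 9.53% = −4.99 percentage points.

The unemployment rate changes by −4.99 percentage points.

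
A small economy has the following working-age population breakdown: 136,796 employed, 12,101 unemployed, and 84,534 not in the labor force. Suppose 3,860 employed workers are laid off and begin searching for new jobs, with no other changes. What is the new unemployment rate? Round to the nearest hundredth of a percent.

Initially, labor force = 136,796 + 12,101 = 148,897, so u = 12,101/148,897 = 8.13%.
After the change, employed falls and unemployed rises by 3,860; labor force unchanged → E = 132,936, U = 15,961, labor force = 148,897.
New unemployment rate = 15,961 / 148,897 = 10.72%.

New unemployment rate ≈ 10.72%.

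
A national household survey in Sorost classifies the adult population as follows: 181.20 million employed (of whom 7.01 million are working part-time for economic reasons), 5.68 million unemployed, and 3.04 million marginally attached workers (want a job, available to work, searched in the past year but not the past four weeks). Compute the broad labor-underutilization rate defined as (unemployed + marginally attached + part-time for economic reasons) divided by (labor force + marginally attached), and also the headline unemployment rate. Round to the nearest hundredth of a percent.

Labor force = 181.20 + 5.68 = 186.88 million.
Numerator = 5.68 + 3.04 + 7.01 = 15.73 million.
Denominator = 186.88 + 3.04 = 189.92 million.
Broad rate = 15.73 / 189.92 = 8.28%.
Headline unemployment rate = 5.68 / 186.88 = 3.04%.

Broad underutilization rate ≈ 8.28%; headline unemployment rate ≈ 3.04%.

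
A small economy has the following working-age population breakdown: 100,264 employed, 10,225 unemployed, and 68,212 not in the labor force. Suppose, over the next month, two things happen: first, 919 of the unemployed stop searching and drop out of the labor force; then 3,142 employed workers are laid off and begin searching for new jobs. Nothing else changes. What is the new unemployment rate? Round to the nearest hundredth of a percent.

New unemployment rate ≈ 11.36%.

Initially, labor force = 100,264 + 10,225 = 110,489, so u = 10,225/110,489 = 9.25%.
After the first change, unemployed and labor force both fall by 919 → E = 100,264, U = 9,306, labor force = 109,570.
After the second change, employed falls and unemployed rises by 3,142; labor force unchanged → E = 97,122, U = 12,448, labor force = 109,570.
New unemployment rate = 12,448 / 109,570 = 11.36%.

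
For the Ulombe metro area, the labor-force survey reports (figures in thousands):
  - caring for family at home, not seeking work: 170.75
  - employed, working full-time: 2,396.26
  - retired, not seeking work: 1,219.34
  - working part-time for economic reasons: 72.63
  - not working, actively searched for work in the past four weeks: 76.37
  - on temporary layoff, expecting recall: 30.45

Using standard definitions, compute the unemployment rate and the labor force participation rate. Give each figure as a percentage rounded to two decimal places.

Employed = 2,396.26 + 72.63 = 2,468.89 thousand (anyone who worked, including part-time for economic reasons, counts as employed).
Unemployed = 76.37 + 30.45 = 106.82 thousand (jobless and actively searching, or on temporary layoff).
Labor force = 2,468.89 + 106.82 = 2,575.71 thousand.
Not in labor force = 170.75 + 1,219.34 = 1,390.09 thousand (those not working and not actively searching are outside the labor force).
Civilian working-age population = 2,575.71 + 1,390.09 = 3,965.80 thousand.
Unemployment rate = 106.82 / 2,575.71 = 4.15%.
Labor force participation rate = 2,575.71 / 3,965.80 = 64.95%.

Unemployment rate ≈ 4.15%; labor force participation rate ≈ 64.95%.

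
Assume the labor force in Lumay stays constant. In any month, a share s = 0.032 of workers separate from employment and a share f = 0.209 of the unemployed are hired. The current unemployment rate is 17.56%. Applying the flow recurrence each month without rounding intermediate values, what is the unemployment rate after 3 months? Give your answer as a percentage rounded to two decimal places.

Unemployment rate after three months ≈ 15.15%.

With a fixed labor force, u_{t+1} = u_t + s·(1−u_t) − f·u_t = u_t·(1−s−f) + s.
Here 1−s−f = 0.759 and s = 0.032.
u_1 = 0.175600 × 0.759 + 0.032 = 0.165280.
u_2 = 0.165280 × 0.759 + 0.032 = 0.157448.
u_3 = 0.157448 × 0.759 + 0.032 = 0.151503.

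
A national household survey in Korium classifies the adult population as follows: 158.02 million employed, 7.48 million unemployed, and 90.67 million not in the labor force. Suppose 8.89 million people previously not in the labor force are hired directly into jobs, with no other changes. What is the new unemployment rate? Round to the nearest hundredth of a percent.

Initially, labor force = 158.02 + 7.48 = 165.50 million, so u = 7.48/165.50 = 4.52%.
After the change, employed and labor force both rise by 8.89; unemployed unchanged → E = 166.91, U = 7.48, labor force = 174.39 million.
New unemployment rate = 7.48 / 174.39 = 4.29%.

New unemployment rate ≈ 4.29%.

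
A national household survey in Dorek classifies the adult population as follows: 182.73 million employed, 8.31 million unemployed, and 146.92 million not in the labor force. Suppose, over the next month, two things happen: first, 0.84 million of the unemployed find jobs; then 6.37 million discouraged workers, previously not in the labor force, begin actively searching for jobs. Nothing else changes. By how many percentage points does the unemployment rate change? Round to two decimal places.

The unemployment rate changes by +2.66 percentage points.

Initially, labor force = 182.73 + 8.31 = 191.04 million, so u = 8.31/191.04 = 4.35%.
After the first change, unemployed falls and employed rises by 0.84; labor force unchanged → E = 183.57, U = 7.47, labor force = 191.04 million.
After the second change, unemployed and labor force both rise by 6.37 → E = 183.57, U = 13.84, labor force = 197.41 million.
New unemployment rate = 13.84 / 197.41 = 7.01%.
Change = 7.01% − 4.35% = +2.66 percentage points.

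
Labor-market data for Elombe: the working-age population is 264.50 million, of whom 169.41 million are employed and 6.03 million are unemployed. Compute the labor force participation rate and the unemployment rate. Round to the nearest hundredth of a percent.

Labor force participation rate ≈ 66.33%; unemployment rate ≈ 3.44%.

Labor force = employed + unemployed = 169.41 + 6.03 = 175.44 million.
Unemployment rate = 6.03 / 175.44 = 3.44%.
Labor force participation rate = 175.44 / 264.50 = 66.33%.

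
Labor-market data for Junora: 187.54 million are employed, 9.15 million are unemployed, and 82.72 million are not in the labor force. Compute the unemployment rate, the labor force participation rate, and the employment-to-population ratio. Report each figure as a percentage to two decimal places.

Labor force = employed + unemployed = 187.54 + 9.15 = 196.69 million.
Working-age population = 196.69 + 82.72 = 279.41 million.
Unemployment rate = 9.15 / 196.69 = 4.65%.
Labor force participation rate = 196.69 / 279.41 = 70.39%.
Employment-population ratio = 187.54 / 279.41 = 67.12%.

Unemployment rate ≈ 4.65%; labor force participation rate ≈ 70.39%; employment-population ratio ≈ 67.12%.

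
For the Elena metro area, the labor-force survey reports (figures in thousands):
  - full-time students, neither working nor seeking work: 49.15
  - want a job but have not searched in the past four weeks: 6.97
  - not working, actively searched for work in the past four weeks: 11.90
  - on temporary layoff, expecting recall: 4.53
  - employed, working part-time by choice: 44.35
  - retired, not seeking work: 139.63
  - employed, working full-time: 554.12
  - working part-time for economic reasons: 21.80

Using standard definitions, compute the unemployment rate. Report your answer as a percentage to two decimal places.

Employed = 44.35 + 554.12 + 21.80 = 620.27 thousand (anyone who worked, including part-time for economic reasons, counts as employed).
Unemployed = 11.90 + 4.53 = 16.43 thousand (jobless and actively searching, or on temporary layoff).
Labor force = 620.27 + 16.43 = 636.70 thousand.
Unemployment rate = 16.43 / 636.70 = 2.58%.

Unemployment rate ≈ 2.58%.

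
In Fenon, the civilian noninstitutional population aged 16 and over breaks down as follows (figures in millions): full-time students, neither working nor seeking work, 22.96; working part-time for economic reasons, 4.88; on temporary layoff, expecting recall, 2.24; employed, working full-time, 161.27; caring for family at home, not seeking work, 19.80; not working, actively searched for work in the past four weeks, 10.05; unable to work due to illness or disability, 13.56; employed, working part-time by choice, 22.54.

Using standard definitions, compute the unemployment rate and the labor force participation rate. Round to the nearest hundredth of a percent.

Employed = 4.88 + 161.27 + 22.54 = 188.69 million (anyone who worked, including part-time for economic reasons, counts as employed).
Unemployed = 2.24 + 10.05 = 12.29 million (jobless and actively searching, or on temporary layoff).
Labor force = 188.69 + 12.29 = 200.98 million.
Not in labor force = 22.96 + 19.80 + 13.56 = 56.32 million (those not working and not actively searching are outside the labor force).
Civilian working-age population = 200.98 + 56.32 = 257.30 million.
Unemployment rate = 12.29 / 200.98 = 6.12%.
Labor force participation rate = 200.98 / 257.30 = 78.11%.

Unemployment rate ≈ 6.12%; labor force participation rate ≈ 78.11%.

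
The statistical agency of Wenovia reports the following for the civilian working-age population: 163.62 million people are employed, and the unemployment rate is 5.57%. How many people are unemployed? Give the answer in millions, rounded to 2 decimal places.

About 9.65 million are unemployed.

Let U be the number unemployed. The labor force is E + U, and U/(E+U) = 0.0557.
So U = 0.0557 × 163.62 / (1 − 0.0557) = 9.1136 / 0.9443 ≈ 9.65 million.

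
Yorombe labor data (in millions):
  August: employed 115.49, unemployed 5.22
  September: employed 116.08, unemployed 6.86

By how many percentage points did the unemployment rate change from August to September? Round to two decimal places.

August: labor force = 115.49 + 5.22 = 120.71; u = 5.22/120.71 = 4.32%.
September: labor force = 116.08 + 6.86 = 122.94; u = 6.86/122.94 = 5.58%.
Change = 5.58% − 4.32% = +1.26 pp.

The unemployment rate changed by +1.26 percentage points.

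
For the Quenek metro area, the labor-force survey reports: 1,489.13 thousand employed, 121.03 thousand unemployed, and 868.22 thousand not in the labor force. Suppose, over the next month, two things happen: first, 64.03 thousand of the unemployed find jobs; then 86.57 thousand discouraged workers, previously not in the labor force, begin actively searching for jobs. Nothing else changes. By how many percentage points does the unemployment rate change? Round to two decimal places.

Initially, labor force = 1,489.13 + 121.03 = 1,610.16 thousand, so u = 121.03/1,610.16 = 7.52%.
After the first change, unemployed falls and employed rises by 64.03; labor force unchanged → E = 1,553.16, U = 57.00, labor force = 1,610.16 thousand.
After the second change, unemployed and labor force both rise by 86.57 → E = 1,553.16, U = 143.57, labor force = 1,696.73 thousand.
New unemployment rate = 143.57 / 1,696.73 = 8.46%.
Change = 8.46% − 7.52% = +0.94 percentage points.

The unemployment rate changes by +0.94 percentage points.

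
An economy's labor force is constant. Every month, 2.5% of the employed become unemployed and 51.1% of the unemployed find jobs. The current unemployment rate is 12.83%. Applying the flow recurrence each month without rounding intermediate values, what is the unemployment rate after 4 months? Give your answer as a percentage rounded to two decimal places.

With a fixed labor force, u_{t+1} = u_t + s·(1−u_t) − f·u_t = u_t·(1−s−f) + s.
Here 1−s−f = 0.464 and s = 0.025.
u_1 = 0.128300 × 0.464 + 0.025 = 0.084531.
u_2 = 0.084531 × 0.464 + 0.025 = 0.064222.
u_3 = 0.064222 × 0.464 + 0.025 = 0.054799.
u_4 = 0.054799 × 0.464 + 0.025 = 0.050427.

Unemployment rate after four months ≈ 5.04%.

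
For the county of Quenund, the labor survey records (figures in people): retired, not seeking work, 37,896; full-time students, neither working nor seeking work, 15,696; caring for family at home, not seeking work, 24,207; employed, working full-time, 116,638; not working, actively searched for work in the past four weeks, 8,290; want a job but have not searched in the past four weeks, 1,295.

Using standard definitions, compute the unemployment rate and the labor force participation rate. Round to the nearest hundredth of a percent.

Employed = 116,638.
Unemployed = 8,290.
Labor force = 116,638 + 8,290 = 124,928.
Not in labor force = 37,896 + 15,696 + 24,207 + 1,295 = 79,094 (those not working and not actively searching are outside the labor force — including those who want a job but have given up searching).
Civilian working-age population = 124,928 + 79,094 = 204,022.
Unemployment rate = 8,290 / 124,928 = 6.64%.
Labor force participation rate = 124,928 / 204,022 = 61.23%.

Unemployment rate ≈ 6.64%; labor force participation rate ≈ 61.23%.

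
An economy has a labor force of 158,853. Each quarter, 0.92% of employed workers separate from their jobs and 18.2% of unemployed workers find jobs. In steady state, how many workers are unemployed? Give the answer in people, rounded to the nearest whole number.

Steady-state unemployment rate u* = s/(s+f) = 0.92/(0.92+18.2) = 0.048117.
Unemployed = u* × labor force = 0.048117 × 158,853 ≈ 7,644.

About 7,644 are unemployed in steady state.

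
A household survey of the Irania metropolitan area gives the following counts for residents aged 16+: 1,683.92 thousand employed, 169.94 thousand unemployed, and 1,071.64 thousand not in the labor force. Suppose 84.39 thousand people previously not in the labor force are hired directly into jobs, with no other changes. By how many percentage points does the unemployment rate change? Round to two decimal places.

The unemployment rate changes by −0.40 percentage points.

Initially, labor force = 1,683.92 + 169.94 = 1,853.86 thousand, so u = 169.94/1,853.86 = 9.17%.
After the change, employed and labor force both rise by 84.39; unemployed unchanged → E = 1,768.31, U = 169.94, labor force = 1,938.25 thousand.
New unemployment rate = 169.94 / 1,938.25 = 8.77%.
Change = 8.77% − 9.17% = −0.40 percentage points.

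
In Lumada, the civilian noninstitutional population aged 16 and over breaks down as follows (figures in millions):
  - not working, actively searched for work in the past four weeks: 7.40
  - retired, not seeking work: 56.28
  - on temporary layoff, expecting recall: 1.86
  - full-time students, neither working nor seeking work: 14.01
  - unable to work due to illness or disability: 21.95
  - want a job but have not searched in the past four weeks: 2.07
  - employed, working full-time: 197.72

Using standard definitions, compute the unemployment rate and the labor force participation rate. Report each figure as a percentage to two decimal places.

Employed = 197.72 million.
Unemployed = 7.40 + 1.86 = 9.26 million (jobless and actively searching, or on temporary layoff).
Labor force = 197.72 + 9.26 = 206.98 million.
Not in labor force = 56.28 + 14.01 + 21.95 + 2.07 = 94.31 million (those not working and not actively searching are outside the labor force — including those who want a job but have given up searching).
Civilian working-age population = 206.98 + 94.31 = 301.29 million.
Unemployment rate = 9.26 / 206.98 = 4.47%.
Labor force participation rate = 206.98 / 301.29 = 68.70%.

Unemployment rate ≈ 4.47%; labor force participation rate ≈ 68.70%.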